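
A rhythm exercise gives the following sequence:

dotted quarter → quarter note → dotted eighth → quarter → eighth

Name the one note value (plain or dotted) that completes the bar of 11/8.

The bar of 11/8 = 22 sixteenth notes.
Each duration in sixteenth notes: dotted quarter = 6; quarter note = 4; dotted eighth = 3; quarter = 4; eighth = 2.
Sum: 6 + 4 + 3 + 4 + 2 = 19.
Remaining: 22 − 19 = 3 sixteenth notes, which is a dotted eighth note.

dotted eighth note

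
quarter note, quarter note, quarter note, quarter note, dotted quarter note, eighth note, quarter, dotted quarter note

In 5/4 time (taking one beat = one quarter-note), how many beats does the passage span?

One quarter-note beat = 2 eighth notes.
Express everything in eighth notes: quarter note = 2; quarter note = 2; quarter note = 2; quarter note = 2; dotted quarter note = 3; eighth note = 1; quarter = 2; dotted quarter note = 3.
Altogether 2 + 2 + 2 + 2 + 3 + 1 + 2 + 3 = 17.
17 ÷ 2 = 8.5 beats.

8.5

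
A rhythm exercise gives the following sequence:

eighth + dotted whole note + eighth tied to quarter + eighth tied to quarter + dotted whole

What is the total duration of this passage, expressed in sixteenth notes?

62

In sixteenth notes: eighth = 2; dotted whole note = 24; eighth tied to quarter (eighth + quarter) = 6; eighth tied to quarter (eighth + quarter) = 6; dotted whole = 24.
Adding: 2 + 24 + 6 + 6 + 24 = 62 sixteenth notes.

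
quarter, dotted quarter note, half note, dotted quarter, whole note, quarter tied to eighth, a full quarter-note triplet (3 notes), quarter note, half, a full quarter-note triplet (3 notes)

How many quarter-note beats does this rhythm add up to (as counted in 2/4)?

18.5

One quarter-note beat = 2 eighth notes.
Each duration in eighth notes: quarter = 2; dotted quarter note = 3; half note = 4; dotted quarter = 3; whole note = 8; quarter tied to eighth (quarter + eighth) = 3; a full quarter-note triplet (3 notes) (three triplet quarters span one half) = 4; quarter note = 2; half = 4; a full quarter-note triplet (3 notes) (three triplet quarters span one half) = 4.
Sum: 2 + 3 + 4 + 3 + 8 + 3 + 4 + 2 + 4 + 4 = 37.
37 ÷ 2 = 18.5 beats.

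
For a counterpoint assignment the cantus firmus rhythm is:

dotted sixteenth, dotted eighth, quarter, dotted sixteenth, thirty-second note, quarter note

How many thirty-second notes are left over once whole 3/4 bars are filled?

One bar of 3/4 = 24 thirty-second notes.
Convert each value to thirty-second notes: dotted sixteenth = 3; dotted eighth = 6; quarter = 8; dotted sixteenth = 3; thirty-second note = 1; quarter note = 8.
Adding: 3 + 6 + 8 + 3 + 1 + 8 = 29.
29 ÷ 24 = 1 complete bar with 5 thirty-second notes remaining.

5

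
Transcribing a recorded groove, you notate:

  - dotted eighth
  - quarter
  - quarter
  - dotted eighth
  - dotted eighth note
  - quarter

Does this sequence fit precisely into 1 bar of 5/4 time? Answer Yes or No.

No

One bar of 5/4 = 20 sixteenth notes.
Working in sixteenth notes: dotted eighth = 3; quarter = 4; quarter = 4; dotted eighth = 3; dotted eighth note = 3; quarter = 4.
Total: 3 + 4 + 4 + 3 + 3 + 4 = 21.
21 exceeds 20, so the answer is No.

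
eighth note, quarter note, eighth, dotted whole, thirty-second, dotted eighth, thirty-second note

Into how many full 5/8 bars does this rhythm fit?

3

One bar of 5/8 = 20 thirty-second notes.
In thirty-second notes: eighth note = 4; quarter note = 8; eighth = 4; dotted whole = 48; thirty-second = 1; dotted eighth = 6; thirty-second note = 1.
Adding: 4 + 8 + 4 + 48 + 1 + 6 + 1 = 72.
72 ÷ 20 = 3 complete bars with 12 left over.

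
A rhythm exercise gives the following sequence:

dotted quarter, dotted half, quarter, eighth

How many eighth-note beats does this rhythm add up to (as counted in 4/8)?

One eighth-note beat = 2 sixteenth notes.
In sixteenth notes: dotted quarter = 6; dotted half = 12; quarter = 4; eighth = 2.
Sum: 6 + 12 + 4 + 2 = 24.
24 ÷ 2 = 12 beats.

12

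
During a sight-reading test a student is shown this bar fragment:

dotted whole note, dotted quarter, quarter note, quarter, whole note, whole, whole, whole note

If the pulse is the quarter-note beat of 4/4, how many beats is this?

25.5

One quarter-note beat = 2 eighth notes.
Each duration in eighth notes: dotted whole note = 12; dotted quarter = 3; quarter note = 2; quarter = 2; whole note = 8; whole = 8; whole = 8; whole note = 8.
Sum: 12 + 3 + 2 + 2 + 8 + 8 + 8 + 8 = 51.
51 ÷ 2 = 25.5 beats.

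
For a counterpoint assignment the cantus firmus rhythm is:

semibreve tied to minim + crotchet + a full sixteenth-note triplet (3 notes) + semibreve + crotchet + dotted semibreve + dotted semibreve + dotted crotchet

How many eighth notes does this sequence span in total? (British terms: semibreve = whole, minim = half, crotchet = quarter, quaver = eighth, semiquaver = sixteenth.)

Convert each value to eighth notes: semibreve tied to minim (semibreve + minim) = 12; crotchet = 2; a full sixteenth-note triplet (3 notes) (three triplet sixteenths span one eighth) = 1; semibreve = 8; crotchet = 2; dotted semibreve = 12; dotted semibreve = 12; dotted crotchet = 3.
Altogether 12 + 2 + 1 + 8 + 2 + 12 + 12 + 3 = 52 eighth notes.

52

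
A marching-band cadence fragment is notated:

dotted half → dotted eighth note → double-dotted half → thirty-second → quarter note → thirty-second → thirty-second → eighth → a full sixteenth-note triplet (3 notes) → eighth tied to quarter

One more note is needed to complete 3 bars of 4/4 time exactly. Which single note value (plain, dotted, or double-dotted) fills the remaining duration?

3 bars of 4/4 = 96 thirty-second notes.
In thirty-second notes: dotted half = 24; dotted eighth note = 6; double-dotted half = 28; thirty-second = 1; quarter note = 8; thirty-second = 1; thirty-second = 1; eighth = 4; a full sixteenth-note triplet (3 notes) (three triplet sixteenths span one eighth) = 4; eighth tied to quarter (eighth + quarter) = 12.
Altogether 24 + 6 + 28 + 1 + 8 + 1 + 1 + 4 + 4 + 12 = 89.
Remaining: 96 − 89 = 7 thirty-second notes, which is a double-dotted eighth note.

double-dotted eighth note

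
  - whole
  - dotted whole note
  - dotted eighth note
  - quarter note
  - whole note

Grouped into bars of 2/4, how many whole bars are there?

7

One bar of 2/4 = 8 sixteenth notes.
Each duration in sixteenth notes: whole = 16; dotted whole note = 24; dotted eighth note = 3; quarter note = 4; whole note = 16.
Sum: 16 + 24 + 3 + 4 + 16 = 63.
63 ÷ 8 = 7 complete bars with 7 left over.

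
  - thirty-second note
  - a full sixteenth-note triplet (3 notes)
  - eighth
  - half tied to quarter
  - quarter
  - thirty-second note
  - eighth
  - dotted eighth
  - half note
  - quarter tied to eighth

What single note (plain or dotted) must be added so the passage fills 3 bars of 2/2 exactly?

3 bars of 2/2 = 96 thirty-second notes.
Each duration in thirty-second notes: thirty-second note = 1; a full sixteenth-note triplet (3 notes) (three triplet sixteenths span one eighth) = 4; eighth = 4; half tied to quarter (half + quarter) = 24; quarter = 8; thirty-second note = 1; eighth = 4; dotted eighth = 6; half note = 16; quarter tied to eighth (quarter + eighth) = 12.
Total: 1 + 4 + 4 + 24 + 8 + 1 + 4 + 6 + 16 + 12 = 80.
Remaining: 96 − 80 = 16 thirty-second notes, which is a half note.

half note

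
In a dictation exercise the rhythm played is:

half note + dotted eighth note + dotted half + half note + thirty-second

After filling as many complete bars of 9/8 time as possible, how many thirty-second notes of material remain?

27

One bar of 9/8 = 36 thirty-second notes.
Express everything in thirty-second notes: half note = 16; dotted eighth note = 6; dotted half = 24; half note = 16; thirty-second = 1.
Sum: 16 + 6 + 24 + 16 + 1 = 63.
63 ÷ 36 = 1 complete bar with 27 thirty-second notes remaining.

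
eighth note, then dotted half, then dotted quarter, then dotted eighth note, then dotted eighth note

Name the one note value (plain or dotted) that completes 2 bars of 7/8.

eighth note

2 bars of 7/8 = 28 sixteenth notes.
Each duration in sixteenth notes: eighth note = 2; dotted half = 12; dotted quarter = 6; dotted eighth note = 3; dotted eighth note = 3.
Total: 2 + 12 + 6 + 3 + 3 = 26.
Remaining: 28 − 26 = 2 sixteenth notes, which is a eighth note.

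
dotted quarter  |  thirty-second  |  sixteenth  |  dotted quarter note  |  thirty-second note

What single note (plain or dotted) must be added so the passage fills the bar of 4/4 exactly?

The bar of 4/4 = 32 thirty-second notes.
Each duration in thirty-second notes: dotted quarter = 12; thirty-second = 1; sixteenth = 2; dotted quarter note = 12; thirty-second note = 1.
Total: 12 + 1 + 2 + 12 + 1 = 28.
Remaining: 32 − 28 = 4 thirty-second notes, which is a eighth note.

eighth note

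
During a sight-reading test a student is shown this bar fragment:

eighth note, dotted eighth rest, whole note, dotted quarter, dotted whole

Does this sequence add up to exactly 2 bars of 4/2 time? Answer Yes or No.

No

One bar of 4/2 = 32 sixteenth notes, so 2 bars = 64.
Working in sixteenth notes: eighth note = 2; dotted eighth rest = 3; whole note = 16; dotted quarter = 6; dotted whole = 24.
Altogether 2 + 3 + 16 + 6 + 24 = 51.
51 falls short of 64, so the answer is No.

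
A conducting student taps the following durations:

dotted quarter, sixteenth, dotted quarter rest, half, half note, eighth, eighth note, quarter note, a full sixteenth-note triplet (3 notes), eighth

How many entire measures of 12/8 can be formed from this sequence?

1

One bar of 12/8 = 24 sixteenth notes.
Express everything in sixteenth notes: dotted quarter = 6; sixteenth = 1; dotted quarter rest = 6; half = 8; half note = 8; eighth = 2; eighth note = 2; quarter note = 4; a full sixteenth-note triplet (3 notes) (three triplet sixteenths span one eighth) = 2; eighth = 2.
Altogether 6 + 1 + 6 + 8 + 8 + 2 + 2 + 4 + 2 + 2 = 41.
41 ÷ 24 = 1 complete bar with 17 left over.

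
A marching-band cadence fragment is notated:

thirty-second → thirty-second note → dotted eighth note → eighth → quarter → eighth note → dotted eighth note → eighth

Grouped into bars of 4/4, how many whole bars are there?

One bar of 4/4 = 32 thirty-second notes.
Express everything in thirty-second notes: thirty-second = 1; thirty-second note = 1; dotted eighth note = 6; eighth = 4; quarter = 8; eighth note = 4; dotted eighth note = 6; eighth = 4.
Total: 1 + 1 + 6 + 4 + 8 + 4 + 6 + 4 = 34.
34 ÷ 32 = 1 complete bar with 2 left over.

1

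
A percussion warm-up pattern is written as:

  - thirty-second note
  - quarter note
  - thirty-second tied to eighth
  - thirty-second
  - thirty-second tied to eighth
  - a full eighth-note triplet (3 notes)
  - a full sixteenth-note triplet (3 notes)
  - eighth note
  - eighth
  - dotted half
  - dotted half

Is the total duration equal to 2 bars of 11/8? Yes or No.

One bar of 11/8 = 44 thirty-second notes, so 2 bars = 88.
In thirty-second notes: thirty-second note = 1; quarter note = 8; thirty-second tied to eighth (thirty-second + eighth) = 5; thirty-second = 1; thirty-second tied to eighth (thirty-second + eighth) = 5; a full eighth-note triplet (3 notes) (three triplet eighths span one quarter) = 8; a full sixteenth-note triplet (3 notes) (three triplet sixteenths span one eighth) = 4; eighth note = 4; eighth = 4; dotted half = 24; dotted half = 24.
Adding: 1 + 8 + 5 + 1 + 5 + 8 + 4 + 4 + 4 + 24 + 24 = 88.
88 equals 88, so the answer is Yes.

Yes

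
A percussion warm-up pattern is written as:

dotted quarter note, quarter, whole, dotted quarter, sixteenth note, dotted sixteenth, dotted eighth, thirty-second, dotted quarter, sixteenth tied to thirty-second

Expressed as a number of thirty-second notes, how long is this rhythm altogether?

91

Working in thirty-second notes: dotted quarter note = 12; quarter = 8; whole = 32; dotted quarter = 12; sixteenth note = 2; dotted sixteenth = 3; dotted eighth = 6; thirty-second = 1; dotted quarter = 12; sixteenth tied to thirty-second (sixteenth + thirty-second) = 3.
Sum: 12 + 8 + 32 + 12 + 2 + 3 + 6 + 1 + 12 + 3 = 91 thirty-second notes.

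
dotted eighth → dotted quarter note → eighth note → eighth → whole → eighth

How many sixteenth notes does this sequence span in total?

Convert each value to sixteenth notes: dotted eighth = 3; dotted quarter note = 6; eighth note = 2; eighth = 2; whole = 16; eighth = 2.
Sum: 3 + 6 + 2 + 2 + 16 + 2 = 31 sixteenth notes.

31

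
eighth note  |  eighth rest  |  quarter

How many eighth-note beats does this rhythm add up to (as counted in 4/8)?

One eighth-note beat = 2 sixteenth notes.
Working in sixteenth notes: eighth note = 2; eighth rest = 2; quarter = 4.
Total: 2 + 2 + 4 = 8.
8 ÷ 2 = 4 beats.

4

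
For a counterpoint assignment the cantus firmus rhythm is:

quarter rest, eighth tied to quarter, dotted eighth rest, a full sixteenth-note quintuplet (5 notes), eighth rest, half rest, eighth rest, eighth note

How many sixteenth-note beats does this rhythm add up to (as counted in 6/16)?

31

One sixteenth-note beat = 2 thirty-second notes.
Each duration in thirty-second notes: quarter rest = 8; eighth tied to quarter (eighth + quarter) = 12; dotted eighth rest = 6; a full sixteenth-note quintuplet (5 notes) (five quintuplet sixteenths span one quarter) = 8; eighth rest = 4; half rest = 16; eighth rest = 4; eighth note = 4.
Total: 8 + 12 + 6 + 8 + 4 + 16 + 4 + 4 = 62.
62 ÷ 2 = 31 beats.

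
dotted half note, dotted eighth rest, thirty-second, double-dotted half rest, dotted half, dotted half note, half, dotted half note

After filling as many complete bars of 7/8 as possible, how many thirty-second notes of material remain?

One bar of 7/8 = 28 thirty-second notes.
Working in thirty-second notes: dotted half note = 24; dotted eighth rest = 6; thirty-second = 1; double-dotted half rest = 28; dotted half = 24; dotted half note = 24; half = 16; dotted half note = 24.
Altogether 24 + 6 + 1 + 28 + 24 + 24 + 16 + 24 = 147.
147 ÷ 28 = 5 complete bars with 7 thirty-second notes remaining.

7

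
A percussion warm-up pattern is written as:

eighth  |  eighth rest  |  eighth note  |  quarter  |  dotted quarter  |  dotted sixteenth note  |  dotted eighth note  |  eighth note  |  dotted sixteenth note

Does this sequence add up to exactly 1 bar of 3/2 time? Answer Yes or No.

One bar of 3/2 = 48 thirty-second notes.
Working in thirty-second notes: eighth = 4; eighth rest = 4; eighth note = 4; quarter = 8; dotted quarter = 12; dotted sixteenth note = 3; dotted eighth note = 6; eighth note = 4; dotted sixteenth note = 3.
Sum: 4 + 4 + 4 + 8 + 12 + 3 + 6 + 4 + 3 = 48.
48 equals 48, so the answer is Yes.

Yes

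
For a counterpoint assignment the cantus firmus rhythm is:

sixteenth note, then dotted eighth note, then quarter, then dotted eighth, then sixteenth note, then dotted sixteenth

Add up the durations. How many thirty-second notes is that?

27

Each duration in thirty-second notes: sixteenth note = 2; dotted eighth note = 6; quarter = 8; dotted eighth = 6; sixteenth note = 2; dotted sixteenth = 3.
Adding: 2 + 6 + 8 + 6 + 2 + 3 = 27 thirty-second notes.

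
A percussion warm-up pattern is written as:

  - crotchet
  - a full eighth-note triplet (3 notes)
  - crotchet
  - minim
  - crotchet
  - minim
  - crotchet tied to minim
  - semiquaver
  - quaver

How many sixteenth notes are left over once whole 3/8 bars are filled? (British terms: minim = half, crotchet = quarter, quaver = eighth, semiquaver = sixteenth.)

5

One bar of 3/8 = 6 sixteenth notes.
Express everything in sixteenth notes: crotchet = 4; a full eighth-note triplet (3 notes) (three triplet eighths span one quarter) = 4; crotchet = 4; minim = 8; crotchet = 4; minim = 8; crotchet tied to minim (crotchet + minim) = 12; semiquaver = 1; quaver = 2.
Sum: 4 + 4 + 4 + 8 + 4 + 8 + 12 + 1 + 2 = 47.
47 ÷ 6 = 7 complete bars with 5 sixteenth notes remaining.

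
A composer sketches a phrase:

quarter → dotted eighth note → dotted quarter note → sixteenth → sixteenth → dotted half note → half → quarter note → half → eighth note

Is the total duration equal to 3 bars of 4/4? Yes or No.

No

One bar of 4/4 = 16 sixteenth notes, so 3 bars = 48.
Convert each value to sixteenth notes: quarter = 4; dotted eighth note = 3; dotted quarter note = 6; sixteenth = 1; sixteenth = 1; dotted half note = 12; half = 8; quarter note = 4; half = 8; eighth note = 2.
Altogether 4 + 3 + 6 + 1 + 1 + 12 + 8 + 4 + 8 + 2 = 49.
49 exceeds 48, so the answer is No.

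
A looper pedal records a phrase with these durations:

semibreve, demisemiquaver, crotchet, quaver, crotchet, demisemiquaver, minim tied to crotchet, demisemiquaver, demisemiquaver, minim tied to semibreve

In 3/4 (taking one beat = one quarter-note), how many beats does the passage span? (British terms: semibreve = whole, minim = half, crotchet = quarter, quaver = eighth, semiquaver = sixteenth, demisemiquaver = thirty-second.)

16

One quarter-note beat = 8 thirty-second notes.
In thirty-second notes: semibreve = 32; demisemiquaver = 1; crotchet = 8; quaver = 4; crotchet = 8; demisemiquaver = 1; minim tied to crotchet (minim + crotchet) = 24; demisemiquaver = 1; demisemiquaver = 1; minim tied to semibreve (minim + semibreve) = 48.
Altogether 32 + 1 + 8 + 4 + 8 + 1 + 24 + 1 + 1 + 48 = 128.
128 ÷ 8 = 16 beats.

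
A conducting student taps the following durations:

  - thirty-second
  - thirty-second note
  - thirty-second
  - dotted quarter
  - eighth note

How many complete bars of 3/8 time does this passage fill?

1

One bar of 3/8 = 12 thirty-second notes.
In thirty-second notes: thirty-second = 1; thirty-second note = 1; thirty-second = 1; dotted quarter = 12; eighth note = 4.
Adding: 1 + 1 + 1 + 12 + 4 = 19.
19 ÷ 12 = 1 complete bar with 7 left over.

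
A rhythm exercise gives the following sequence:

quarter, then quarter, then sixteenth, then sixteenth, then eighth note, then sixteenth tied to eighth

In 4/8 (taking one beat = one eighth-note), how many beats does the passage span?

One eighth-note beat = 2 sixteenth notes.
Each duration in sixteenth notes: quarter = 4; quarter = 4; sixteenth = 1; sixteenth = 1; eighth note = 2; sixteenth tied to eighth (sixteenth + eighth) = 3.
Adding: 4 + 4 + 1 + 1 + 2 + 3 = 15.
15 ÷ 2 = 7.5 beats.

7.5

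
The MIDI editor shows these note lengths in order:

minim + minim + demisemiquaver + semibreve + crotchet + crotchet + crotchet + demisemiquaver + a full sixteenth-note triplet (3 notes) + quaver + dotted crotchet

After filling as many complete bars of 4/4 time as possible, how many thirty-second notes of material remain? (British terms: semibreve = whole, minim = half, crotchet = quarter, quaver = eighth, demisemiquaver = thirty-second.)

One bar of 4/4 = 32 thirty-second notes.
Working in thirty-second notes: minim = 16; minim = 16; demisemiquaver = 1; semibreve = 32; crotchet = 8; crotchet = 8; crotchet = 8; demisemiquaver = 1; a full sixteenth-note triplet (3 notes) (three triplet sixteenths span one eighth) = 4; quaver = 4; dotted crotchet = 12.
Total: 16 + 16 + 1 + 32 + 8 + 8 + 8 + 1 + 4 + 4 + 12 = 110.
110 ÷ 32 = 3 complete bars with 14 thirty-second notes remaining.

14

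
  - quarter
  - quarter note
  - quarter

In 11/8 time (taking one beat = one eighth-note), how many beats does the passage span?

6

One eighth-note beat = 2 sixteenth notes.
In sixteenth notes: quarter = 4; quarter note = 4; quarter = 4.
Altogether 4 + 4 + 4 = 12.
12 ÷ 2 = 6 beats.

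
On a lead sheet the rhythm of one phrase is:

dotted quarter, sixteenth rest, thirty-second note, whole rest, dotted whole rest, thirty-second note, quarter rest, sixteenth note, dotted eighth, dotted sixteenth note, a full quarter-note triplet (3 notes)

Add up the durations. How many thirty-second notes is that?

Convert each value to thirty-second notes: dotted quarter = 12; sixteenth rest = 2; thirty-second note = 1; whole rest = 32; dotted whole rest = 48; thirty-second note = 1; quarter rest = 8; sixteenth note = 2; dotted eighth = 6; dotted sixteenth note = 3; a full quarter-note triplet (3 notes) (three triplet quarters span one half) = 16.
Sum: 12 + 2 + 1 + 32 + 48 + 1 + 8 + 2 + 6 + 3 + 16 = 131 thirty-second notes.

131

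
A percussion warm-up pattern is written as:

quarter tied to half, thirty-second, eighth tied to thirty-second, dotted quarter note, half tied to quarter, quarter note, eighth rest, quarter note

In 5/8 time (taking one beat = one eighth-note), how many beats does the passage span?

One eighth-note beat = 4 thirty-second notes.
Working in thirty-second notes: quarter tied to half (quarter + half) = 24; thirty-second = 1; eighth tied to thirty-second (eighth + thirty-second) = 5; dotted quarter note = 12; half tied to quarter (half + quarter) = 24; quarter note = 8; eighth rest = 4; quarter note = 8.
Adding: 24 + 1 + 5 + 12 + 24 + 8 + 4 + 8 = 86.
86 ÷ 4 = 21.5 beats.

21.5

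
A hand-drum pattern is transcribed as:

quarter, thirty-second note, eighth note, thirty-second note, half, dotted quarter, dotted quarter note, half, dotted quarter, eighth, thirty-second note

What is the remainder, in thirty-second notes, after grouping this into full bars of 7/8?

3

One bar of 7/8 = 28 thirty-second notes.
Each duration in thirty-second notes: quarter = 8; thirty-second note = 1; eighth note = 4; thirty-second note = 1; half = 16; dotted quarter = 12; dotted quarter note = 12; half = 16; dotted quarter = 12; eighth = 4; thirty-second note = 1.
Altogether 8 + 1 + 4 + 1 + 16 + 12 + 12 + 16 + 12 + 4 + 1 = 87.
87 ÷ 28 = 3 complete bars with 3 thirty-second notes remaining.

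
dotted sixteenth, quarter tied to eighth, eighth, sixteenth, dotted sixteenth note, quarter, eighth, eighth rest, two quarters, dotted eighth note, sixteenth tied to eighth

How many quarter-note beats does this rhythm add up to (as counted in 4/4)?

One quarter-note beat = 8 thirty-second notes.
Express everything in thirty-second notes: dotted sixteenth = 3; quarter tied to eighth (quarter + eighth) = 12; eighth = 4; sixteenth = 2; dotted sixteenth note = 3; quarter = 8; eighth = 4; eighth rest = 4; quarter = 8; quarter = 8; dotted eighth note = 6; sixteenth tied to eighth (sixteenth + eighth) = 6.
Altogether 3 + 12 + 4 + 2 + 3 + 8 + 4 + 4 + 8 + 8 + 6 + 6 = 68.
68 ÷ 8 = 8.5 beats.

8.5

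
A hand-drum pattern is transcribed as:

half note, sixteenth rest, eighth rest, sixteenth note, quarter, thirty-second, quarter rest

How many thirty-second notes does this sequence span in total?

Working in thirty-second notes: half note = 16; sixteenth rest = 2; eighth rest = 4; sixteenth note = 2; quarter = 8; thirty-second = 1; quarter rest = 8.
Adding: 16 + 2 + 4 + 2 + 8 + 1 + 8 = 41 thirty-second notes.

41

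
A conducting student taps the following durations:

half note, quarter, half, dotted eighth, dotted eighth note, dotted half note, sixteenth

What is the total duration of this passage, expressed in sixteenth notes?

39

In sixteenth notes: half note = 8; quarter = 4; half = 8; dotted eighth = 3; dotted eighth note = 3; dotted half note = 12; sixteenth = 1.
Total: 8 + 4 + 8 + 3 + 3 + 12 + 1 = 39 sixteenth notes.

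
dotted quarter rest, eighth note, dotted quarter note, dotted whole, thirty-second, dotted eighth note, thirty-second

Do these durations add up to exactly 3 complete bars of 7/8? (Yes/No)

Yes

One bar of 7/8 = 28 thirty-second notes, so 3 bars = 84.
Express everything in thirty-second notes: dotted quarter rest = 12; eighth note = 4; dotted quarter note = 12; dotted whole = 48; thirty-second = 1; dotted eighth note = 6; thirty-second = 1.
Sum: 12 + 4 + 12 + 48 + 1 + 6 + 1 = 84.
84 equals 84, so the answer is Yes.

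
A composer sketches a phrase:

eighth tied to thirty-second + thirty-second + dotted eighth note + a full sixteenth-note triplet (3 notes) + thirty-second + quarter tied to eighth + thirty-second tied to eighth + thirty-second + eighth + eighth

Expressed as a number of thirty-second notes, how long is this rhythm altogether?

Express everything in thirty-second notes: eighth tied to thirty-second (eighth + thirty-second) = 5; thirty-second = 1; dotted eighth note = 6; a full sixteenth-note triplet (3 notes) (three triplet sixteenths span one eighth) = 4; thirty-second = 1; quarter tied to eighth (quarter + eighth) = 12; thirty-second tied to eighth (thirty-second + eighth) = 5; thirty-second = 1; eighth = 4; eighth = 4.
Total: 5 + 1 + 6 + 4 + 1 + 12 + 5 + 1 + 4 + 4 = 43 thirty-second notes.

43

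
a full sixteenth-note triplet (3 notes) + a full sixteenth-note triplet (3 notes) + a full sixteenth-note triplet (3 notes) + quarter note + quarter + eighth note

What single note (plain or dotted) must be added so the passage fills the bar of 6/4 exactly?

half note

The bar of 6/4 = 12 eighth notes.
Working in eighth notes: a full sixteenth-note triplet (3 notes) (three triplet sixteenths span one eighth) = 1; a full sixteenth-note triplet (3 notes) (three triplet sixteenths span one eighth) = 1; a full sixteenth-note triplet (3 notes) (three triplet sixteenths span one eighth) = 1; quarter note = 2; quarter = 2; eighth note = 1.
Sum: 1 + 1 + 1 + 2 + 2 + 1 = 8.
Remaining: 12 − 8 = 4 eighth notes, which is a half note.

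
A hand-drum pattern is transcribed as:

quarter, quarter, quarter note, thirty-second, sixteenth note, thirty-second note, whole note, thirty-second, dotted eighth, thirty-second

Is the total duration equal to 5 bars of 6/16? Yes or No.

No

One bar of 6/16 = 12 thirty-second notes, so 5 bars = 60.
Convert each value to thirty-second notes: quarter = 8; quarter = 8; quarter note = 8; thirty-second = 1; sixteenth note = 2; thirty-second note = 1; whole note = 32; thirty-second = 1; dotted eighth = 6; thirty-second = 1.
Altogether 8 + 8 + 8 + 1 + 2 + 1 + 32 + 1 + 6 + 1 = 68.
68 exceeds 60, so the answer is No.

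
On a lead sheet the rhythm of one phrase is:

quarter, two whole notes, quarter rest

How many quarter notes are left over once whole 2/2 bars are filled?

2

One bar of 2/2 = 4 quarter notes.
Convert each value to quarter notes: quarter = 1; whole note = 4; whole note = 4; quarter rest = 1.
Altogether 1 + 4 + 4 + 1 = 10.
10 ÷ 4 = 2 complete bars with 2 quarter notes remaining.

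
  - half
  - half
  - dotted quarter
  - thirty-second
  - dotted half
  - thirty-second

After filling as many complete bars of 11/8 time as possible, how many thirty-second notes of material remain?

26

One bar of 11/8 = 44 thirty-second notes.
In thirty-second notes: half = 16; half = 16; dotted quarter = 12; thirty-second = 1; dotted half = 24; thirty-second = 1.
Adding: 16 + 16 + 12 + 1 + 24 + 1 = 70.
70 ÷ 44 = 1 complete bar with 26 thirty-second notes remaining.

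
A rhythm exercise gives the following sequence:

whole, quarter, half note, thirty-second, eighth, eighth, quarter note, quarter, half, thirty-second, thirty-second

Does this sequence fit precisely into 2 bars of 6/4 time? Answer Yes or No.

One bar of 6/4 = 48 thirty-second notes, so 2 bars = 96.
Each duration in thirty-second notes: whole = 32; quarter = 8; half note = 16; thirty-second = 1; eighth = 4; eighth = 4; quarter note = 8; quarter = 8; half = 16; thirty-second = 1; thirty-second = 1.
Adding: 32 + 8 + 16 + 1 + 4 + 4 + 8 + 8 + 16 + 1 + 1 = 99.
99 exceeds 96, so the answer is No.

No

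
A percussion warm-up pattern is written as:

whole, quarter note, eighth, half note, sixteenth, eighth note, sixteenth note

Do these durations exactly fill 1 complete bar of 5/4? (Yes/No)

One bar of 5/4 = 20 sixteenth notes.
Working in sixteenth notes: whole = 16; quarter note = 4; eighth = 2; half note = 8; sixteenth = 1; eighth note = 2; sixteenth note = 1.
Altogether 16 + 4 + 2 + 8 + 1 + 2 + 1 = 34.
34 exceeds 20, so the answer is No.

No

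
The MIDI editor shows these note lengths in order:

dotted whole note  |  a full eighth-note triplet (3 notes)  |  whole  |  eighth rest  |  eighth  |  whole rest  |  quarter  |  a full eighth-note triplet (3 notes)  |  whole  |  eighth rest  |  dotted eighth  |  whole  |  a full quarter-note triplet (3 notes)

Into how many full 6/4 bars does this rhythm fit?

One bar of 6/4 = 24 sixteenth notes.
Express everything in sixteenth notes: dotted whole note = 24; a full eighth-note triplet (3 notes) (three triplet eighths span one quarter) = 4; whole = 16; eighth rest = 2; eighth = 2; whole rest = 16; quarter = 4; a full eighth-note triplet (3 notes) (three triplet eighths span one quarter) = 4; whole = 16; eighth rest = 2; dotted eighth = 3; whole = 16; a full quarter-note triplet (3 notes) (three triplet quarters span one half) = 8.
Sum: 24 + 4 + 16 + 2 + 2 + 16 + 4 + 4 + 16 + 2 + 3 + 16 + 8 = 117.
117 ÷ 24 = 4 complete bars with 21 left over.

4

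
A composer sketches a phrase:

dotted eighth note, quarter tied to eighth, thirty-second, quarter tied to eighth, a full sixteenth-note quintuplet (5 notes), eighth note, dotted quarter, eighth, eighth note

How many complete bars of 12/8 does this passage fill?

One bar of 12/8 = 48 thirty-second notes.
Each duration in thirty-second notes: dotted eighth note = 6; quarter tied to eighth (quarter + eighth) = 12; thirty-second = 1; quarter tied to eighth (quarter + eighth) = 12; a full sixteenth-note quintuplet (5 notes) (five quintuplet sixteenths span one quarter) = 8; eighth note = 4; dotted quarter = 12; eighth = 4; eighth note = 4.
Total: 6 + 12 + 1 + 12 + 8 + 4 + 12 + 4 + 4 = 63.
63 ÷ 48 = 1 complete bar with 15 left over.

1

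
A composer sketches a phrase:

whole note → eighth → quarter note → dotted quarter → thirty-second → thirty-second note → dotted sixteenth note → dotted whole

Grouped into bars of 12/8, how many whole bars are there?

One bar of 12/8 = 48 thirty-second notes.
Each duration in thirty-second notes: whole note = 32; eighth = 4; quarter note = 8; dotted quarter = 12; thirty-second = 1; thirty-second note = 1; dotted sixteenth note = 3; dotted whole = 48.
Total: 32 + 4 + 8 + 12 + 1 + 1 + 3 + 48 = 109.
109 ÷ 48 = 2 complete bars with 13 left over.

2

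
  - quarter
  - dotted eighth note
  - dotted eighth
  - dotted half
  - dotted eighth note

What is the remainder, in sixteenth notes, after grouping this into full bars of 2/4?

One bar of 2/4 = 8 sixteenth notes.
Working in sixteenth notes: quarter = 4; dotted eighth note = 3; dotted eighth = 3; dotted half = 12; dotted eighth note = 3.
Altogether 4 + 3 + 3 + 12 + 3 = 25.
25 ÷ 8 = 3 complete bars with 1 sixteenth note remaining.

1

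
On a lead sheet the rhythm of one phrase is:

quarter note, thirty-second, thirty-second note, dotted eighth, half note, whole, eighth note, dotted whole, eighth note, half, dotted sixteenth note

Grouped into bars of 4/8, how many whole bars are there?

One bar of 4/8 = 16 thirty-second notes.
Each duration in thirty-second notes: quarter note = 8; thirty-second = 1; thirty-second note = 1; dotted eighth = 6; half note = 16; whole = 32; eighth note = 4; dotted whole = 48; eighth note = 4; half = 16; dotted sixteenth note = 3.
Adding: 8 + 1 + 1 + 6 + 16 + 32 + 4 + 48 + 4 + 16 + 3 = 139.
139 ÷ 16 = 8 complete bars with 11 left over.

8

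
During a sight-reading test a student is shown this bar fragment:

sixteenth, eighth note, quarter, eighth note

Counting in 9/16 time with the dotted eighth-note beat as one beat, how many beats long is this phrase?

One dotted eighth-note beat = 3 sixteenth notes.
Working in sixteenth notes: sixteenth = 1; eighth note = 2; quarter = 4; eighth note = 2.
Sum: 1 + 2 + 4 + 2 = 9.
9 ÷ 3 = 3 beats.

3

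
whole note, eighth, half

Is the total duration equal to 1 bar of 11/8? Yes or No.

One bar of 11/8 = 11 eighth notes.
Working in eighth notes: whole note = 8; eighth = 1; half = 4.
Total: 8 + 1 + 4 = 13.
13 exceeds 11, so the answer is No.

No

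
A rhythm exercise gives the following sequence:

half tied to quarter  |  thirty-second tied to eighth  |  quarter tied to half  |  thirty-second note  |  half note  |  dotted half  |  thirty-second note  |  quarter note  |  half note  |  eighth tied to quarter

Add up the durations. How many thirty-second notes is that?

131

Express everything in thirty-second notes: half tied to quarter (half + quarter) = 24; thirty-second tied to eighth (thirty-second + eighth) = 5; quarter tied to half (quarter + half) = 24; thirty-second note = 1; half note = 16; dotted half = 24; thirty-second note = 1; quarter note = 8; half note = 16; eighth tied to quarter (eighth + quarter) = 12.
Sum: 24 + 5 + 24 + 1 + 16 + 24 + 1 + 8 + 16 + 12 = 131 thirty-second notes.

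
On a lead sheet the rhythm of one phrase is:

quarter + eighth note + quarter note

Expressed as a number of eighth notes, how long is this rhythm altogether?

In eighth notes: quarter = 2; eighth note = 1; quarter note = 2.
Adding: 2 + 1 + 2 = 5 eighth notes.

5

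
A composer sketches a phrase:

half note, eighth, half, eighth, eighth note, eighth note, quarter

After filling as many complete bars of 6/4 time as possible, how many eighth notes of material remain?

2

One bar of 6/4 = 12 eighth notes.
Working in eighth notes: half note = 4; eighth = 1; half = 4; eighth = 1; eighth note = 1; eighth note = 1; quarter = 2.
Adding: 4 + 1 + 4 + 1 + 1 + 1 + 2 = 14.
14 ÷ 12 = 1 complete bar with 2 eighth notes remaining.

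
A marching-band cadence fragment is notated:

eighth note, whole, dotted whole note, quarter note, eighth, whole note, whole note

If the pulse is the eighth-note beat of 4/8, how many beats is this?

One eighth-note beat = 2 sixteenth notes.
Working in sixteenth notes: eighth note = 2; whole = 16; dotted whole note = 24; quarter note = 4; eighth = 2; whole note = 16; whole note = 16.
Adding: 2 + 16 + 24 + 4 + 2 + 16 + 16 = 80.
80 ÷ 2 = 40 beats.

40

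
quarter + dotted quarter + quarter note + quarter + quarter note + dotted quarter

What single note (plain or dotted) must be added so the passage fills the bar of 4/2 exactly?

quarter note

The bar of 4/2 = 16 eighth notes.
Convert each value to eighth notes: quarter = 2; dotted quarter = 3; quarter note = 2; quarter = 2; quarter note = 2; dotted quarter = 3.
Sum: 2 + 3 + 2 + 2 + 2 + 3 = 14.
Remaining: 16 − 14 = 2 eighth notes, which is a quarter note.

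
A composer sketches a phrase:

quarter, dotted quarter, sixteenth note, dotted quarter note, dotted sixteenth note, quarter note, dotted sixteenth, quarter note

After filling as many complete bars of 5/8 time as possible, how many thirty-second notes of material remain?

16

One bar of 5/8 = 20 thirty-second notes.
Each duration in thirty-second notes: quarter = 8; dotted quarter = 12; sixteenth note = 2; dotted quarter note = 12; dotted sixteenth note = 3; quarter note = 8; dotted sixteenth = 3; quarter note = 8.
Altogether 8 + 12 + 2 + 12 + 3 + 8 + 3 + 8 = 56.
56 ÷ 20 = 2 complete bars with 16 thirty-second notes remaining.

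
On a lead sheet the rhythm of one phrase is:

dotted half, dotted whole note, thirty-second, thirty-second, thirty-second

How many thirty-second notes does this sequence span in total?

Convert each value to thirty-second notes: dotted half = 24; dotted whole note = 48; thirty-second = 1; thirty-second = 1; thirty-second = 1.
Adding: 24 + 48 + 1 + 1 + 1 = 75 thirty-second notes.

75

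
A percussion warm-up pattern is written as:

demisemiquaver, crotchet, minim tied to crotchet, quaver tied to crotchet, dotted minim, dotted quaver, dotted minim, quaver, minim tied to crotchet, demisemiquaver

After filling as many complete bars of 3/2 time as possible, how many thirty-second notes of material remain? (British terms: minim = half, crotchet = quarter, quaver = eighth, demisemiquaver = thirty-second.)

32

One bar of 3/2 = 48 thirty-second notes.
Each duration in thirty-second notes: demisemiquaver = 1; crotchet = 8; minim tied to crotchet (minim + crotchet) = 24; quaver tied to crotchet (quaver + crotchet) = 12; dotted minim = 24; dotted quaver = 6; dotted minim = 24; quaver = 4; minim tied to crotchet (minim + crotchet) = 24; demisemiquaver = 1.
Altogether 1 + 8 + 24 + 12 + 24 + 6 + 24 + 4 + 24 + 1 = 128.
128 ÷ 48 = 2 complete bars with 32 thirty-second notes remaining.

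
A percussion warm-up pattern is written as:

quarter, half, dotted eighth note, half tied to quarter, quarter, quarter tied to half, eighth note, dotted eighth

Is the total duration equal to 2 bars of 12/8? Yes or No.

Yes

One bar of 12/8 = 24 sixteenth notes, so 2 bars = 48.
Each duration in sixteenth notes: quarter = 4; half = 8; dotted eighth note = 3; half tied to quarter (half + quarter) = 12; quarter = 4; quarter tied to half (quarter + half) = 12; eighth note = 2; dotted eighth = 3.
Adding: 4 + 8 + 3 + 12 + 4 + 12 + 2 + 3 = 48.
48 equals 48, so the answer is Yes.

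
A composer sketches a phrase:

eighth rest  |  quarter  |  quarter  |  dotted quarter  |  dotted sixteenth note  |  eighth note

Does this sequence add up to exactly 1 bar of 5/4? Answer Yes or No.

No

One bar of 5/4 = 40 thirty-second notes.
Convert each value to thirty-second notes: eighth rest = 4; quarter = 8; quarter = 8; dotted quarter = 12; dotted sixteenth note = 3; eighth note = 4.
Adding: 4 + 8 + 8 + 12 + 3 + 4 = 39.
39 falls short of 40, so the answer is No.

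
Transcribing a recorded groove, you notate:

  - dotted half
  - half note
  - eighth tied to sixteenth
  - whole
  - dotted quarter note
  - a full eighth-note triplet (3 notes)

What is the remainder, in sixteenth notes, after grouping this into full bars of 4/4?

One bar of 4/4 = 16 sixteenth notes.
Express everything in sixteenth notes: dotted half = 12; half note = 8; eighth tied to sixteenth (eighth + sixteenth) = 3; whole = 16; dotted quarter note = 6; a full eighth-note triplet (3 notes) (three triplet eighths span one quarter) = 4.
Total: 12 + 8 + 3 + 16 + 6 + 4 = 49.
49 ÷ 16 = 3 complete bars with 1 sixteenth note remaining.

1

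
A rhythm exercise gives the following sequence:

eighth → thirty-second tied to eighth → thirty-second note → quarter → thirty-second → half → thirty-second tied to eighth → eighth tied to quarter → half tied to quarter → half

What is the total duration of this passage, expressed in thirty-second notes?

92

Express everything in thirty-second notes: eighth = 4; thirty-second tied to eighth (thirty-second + eighth) = 5; thirty-second note = 1; quarter = 8; thirty-second = 1; half = 16; thirty-second tied to eighth (thirty-second + eighth) = 5; eighth tied to quarter (eighth + quarter) = 12; half tied to quarter (half + quarter) = 24; half = 16.
Adding: 4 + 5 + 1 + 8 + 1 + 16 + 5 + 12 + 24 + 16 = 92 thirty-second notes.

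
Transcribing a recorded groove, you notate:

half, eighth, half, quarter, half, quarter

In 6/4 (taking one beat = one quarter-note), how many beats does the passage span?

One quarter-note beat = 2 eighth notes.
Express everything in eighth notes: half = 4; eighth = 1; half = 4; quarter = 2; half = 4; quarter = 2.
Sum: 4 + 1 + 4 + 2 + 4 + 2 = 17.
17 ÷ 2 = 8.5 beats.

8.5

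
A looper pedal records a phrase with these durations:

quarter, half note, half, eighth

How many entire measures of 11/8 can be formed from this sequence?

One bar of 11/8 = 11 eighth notes.
Working in eighth notes: quarter = 2; half note = 4; half = 4; eighth = 1.
Altogether 2 + 4 + 4 + 1 = 11.
11 ÷ 11 = 1 complete bar with 0 left over.

1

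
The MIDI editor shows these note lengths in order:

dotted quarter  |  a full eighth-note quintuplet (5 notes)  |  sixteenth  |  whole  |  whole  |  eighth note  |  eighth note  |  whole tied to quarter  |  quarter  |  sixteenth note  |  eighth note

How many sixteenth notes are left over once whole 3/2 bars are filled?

6

One bar of 3/2 = 24 sixteenth notes.
Working in sixteenth notes: dotted quarter = 6; a full eighth-note quintuplet (5 notes) (five quintuplet eighths span one half) = 8; sixteenth = 1; whole = 16; whole = 16; eighth note = 2; eighth note = 2; whole tied to quarter (whole + quarter) = 20; quarter = 4; sixteenth note = 1; eighth note = 2.
Total: 6 + 8 + 1 + 16 + 16 + 2 + 2 + 20 + 4 + 1 + 2 = 78.
78 ÷ 24 = 3 complete bars with 6 sixteenth notes remaining.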